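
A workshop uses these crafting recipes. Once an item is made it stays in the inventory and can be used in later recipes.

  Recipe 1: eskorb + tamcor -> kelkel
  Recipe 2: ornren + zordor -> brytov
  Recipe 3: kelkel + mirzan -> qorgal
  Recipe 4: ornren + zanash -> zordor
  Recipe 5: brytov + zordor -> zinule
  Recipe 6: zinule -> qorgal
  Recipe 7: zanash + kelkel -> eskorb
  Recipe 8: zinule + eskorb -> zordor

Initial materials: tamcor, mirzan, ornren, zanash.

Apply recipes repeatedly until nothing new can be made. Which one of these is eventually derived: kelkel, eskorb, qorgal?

qorgal

Using Recipe 4, ornren and zanash make zordor.
ornren + zordor -> brytov (Recipe 2).
Using Recipe 5, brytov and zordor make zinule.
Using Recipe 6, zinule makes qorgal.
eskorb would need zanash and kelkel (Recipe 7), but kelkel is never obtained. kelkel would need eskorb and tamcor (Recipe 1), but eskorb is never obtained.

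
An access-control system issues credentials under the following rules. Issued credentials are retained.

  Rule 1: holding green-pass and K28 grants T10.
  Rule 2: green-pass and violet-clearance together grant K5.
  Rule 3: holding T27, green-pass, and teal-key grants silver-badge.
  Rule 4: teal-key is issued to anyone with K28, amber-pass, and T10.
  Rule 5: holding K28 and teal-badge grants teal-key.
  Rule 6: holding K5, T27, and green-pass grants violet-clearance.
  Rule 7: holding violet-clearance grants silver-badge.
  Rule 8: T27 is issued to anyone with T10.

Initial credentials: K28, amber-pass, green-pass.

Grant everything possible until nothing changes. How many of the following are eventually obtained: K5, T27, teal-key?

Holding green-pass and K28 grants T10 (Rule 1).
Holding K28, amber-pass, and T10 grants teal-key (Rule 4).
Holding T10 grants T27 (Rule 8).
K5 would need green-pass and violet-clearance (Rule 2), but violet-clearance is never granted.
T27: reached.
teal-key: reached.
Reached: T27 and teal-key — 2 of the 3.

2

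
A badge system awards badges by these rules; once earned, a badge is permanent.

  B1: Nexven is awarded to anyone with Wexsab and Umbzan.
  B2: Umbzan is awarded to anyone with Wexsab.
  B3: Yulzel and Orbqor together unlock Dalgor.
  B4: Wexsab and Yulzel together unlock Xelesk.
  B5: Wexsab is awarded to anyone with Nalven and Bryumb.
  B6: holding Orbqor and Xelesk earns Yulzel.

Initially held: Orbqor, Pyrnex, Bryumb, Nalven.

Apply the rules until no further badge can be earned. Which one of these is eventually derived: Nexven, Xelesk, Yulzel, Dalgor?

Nexven

With Nalven and Bryumb, Wexsab is earned (B5).
With Wexsab, Umbzan is earned (B2).
With Wexsab and Umbzan, Nexven is earned (B1).
Yulzel would need Orbqor and Xelesk (B6), but Xelesk is never earned. Dalgor would need Yulzel and Orbqor (B3), but Yulzel is never earned. Xelesk would need Wexsab and Yulzel (B4), but Yulzel is never earned.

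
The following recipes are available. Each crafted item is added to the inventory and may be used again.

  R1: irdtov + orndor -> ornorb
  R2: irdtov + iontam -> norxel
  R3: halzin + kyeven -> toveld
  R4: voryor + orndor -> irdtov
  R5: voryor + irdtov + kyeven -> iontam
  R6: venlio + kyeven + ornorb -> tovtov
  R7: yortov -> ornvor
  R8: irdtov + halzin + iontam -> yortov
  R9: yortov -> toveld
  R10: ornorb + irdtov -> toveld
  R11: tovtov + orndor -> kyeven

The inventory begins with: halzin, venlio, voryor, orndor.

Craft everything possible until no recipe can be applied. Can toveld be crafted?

Yes

voryor + orndor -> irdtov (R4).
irdtov + orndor -> ornorb (R1).
ornorb + irdtov -> toveld (R10).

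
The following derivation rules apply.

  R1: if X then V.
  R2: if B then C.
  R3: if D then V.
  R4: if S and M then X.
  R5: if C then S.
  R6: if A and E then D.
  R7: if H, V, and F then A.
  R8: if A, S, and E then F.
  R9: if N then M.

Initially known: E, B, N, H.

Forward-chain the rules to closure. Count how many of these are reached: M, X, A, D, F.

N holds, so M follows (R9).
B holds, so C follows (R2).
C holds, so S follows (R5).
S and M hold, so X follows (R4).
M: reached.
X: reached.
A would need H, V, and F (R7), but F is never established.
D would need A and E (R6), but A is never established.
F would need A, S, and E (R8), but A is never established.
Reached: M and X — 2 of the 5.

2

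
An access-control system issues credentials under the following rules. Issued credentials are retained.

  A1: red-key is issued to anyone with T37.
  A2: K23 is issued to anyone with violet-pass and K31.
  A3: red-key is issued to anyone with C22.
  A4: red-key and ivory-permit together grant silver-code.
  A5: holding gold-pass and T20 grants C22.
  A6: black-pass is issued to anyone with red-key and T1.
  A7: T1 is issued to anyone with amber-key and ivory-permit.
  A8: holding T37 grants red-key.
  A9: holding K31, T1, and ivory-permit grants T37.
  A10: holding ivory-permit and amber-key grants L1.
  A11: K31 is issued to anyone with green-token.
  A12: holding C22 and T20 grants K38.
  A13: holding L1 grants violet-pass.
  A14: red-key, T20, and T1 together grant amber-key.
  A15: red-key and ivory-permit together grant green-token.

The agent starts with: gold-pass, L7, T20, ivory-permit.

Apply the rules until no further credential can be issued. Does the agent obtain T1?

No

T1 would need amber-key and ivory-permit (A7), but amber-key is never granted.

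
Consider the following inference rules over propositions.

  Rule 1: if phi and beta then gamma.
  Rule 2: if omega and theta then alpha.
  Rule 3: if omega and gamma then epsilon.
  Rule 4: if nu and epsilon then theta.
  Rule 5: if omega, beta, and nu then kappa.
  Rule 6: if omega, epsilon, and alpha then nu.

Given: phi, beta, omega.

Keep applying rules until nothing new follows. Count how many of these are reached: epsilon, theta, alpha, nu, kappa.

phi and beta hold, so gamma follows (Rule 1).
From omega and gamma, Rule 3 gives epsilon.
epsilon: reached.
theta would need nu and epsilon (Rule 4), but nu is never established.
alpha would need omega and theta (Rule 2), but theta is never established.
nu would need omega, epsilon, and alpha (Rule 6), but alpha is never established.
kappa would need omega, beta, and nu (Rule 5), but nu is never established.
Reached: epsilon — 1 of the 5.

1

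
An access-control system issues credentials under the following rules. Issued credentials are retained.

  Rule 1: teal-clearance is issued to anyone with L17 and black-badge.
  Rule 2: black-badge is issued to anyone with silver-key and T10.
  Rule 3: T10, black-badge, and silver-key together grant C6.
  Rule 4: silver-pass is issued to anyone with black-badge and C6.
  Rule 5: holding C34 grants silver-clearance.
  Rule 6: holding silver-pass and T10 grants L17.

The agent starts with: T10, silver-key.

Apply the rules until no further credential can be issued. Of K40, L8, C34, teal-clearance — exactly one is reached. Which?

teal-clearance

Holding silver-key and T10 grants black-badge (Rule 2).
Holding T10, black-badge, and silver-key grants C6 (Rule 3).
Holding black-badge and C6 grants silver-pass (Rule 4).
Holding silver-pass and T10 grants L17 (Rule 6).
Holding L17 and black-badge grants teal-clearance (Rule 1).
No rule produces L8, and it is not given. No rule produces K40, and it is not given. No rule produces C34, and it is not given.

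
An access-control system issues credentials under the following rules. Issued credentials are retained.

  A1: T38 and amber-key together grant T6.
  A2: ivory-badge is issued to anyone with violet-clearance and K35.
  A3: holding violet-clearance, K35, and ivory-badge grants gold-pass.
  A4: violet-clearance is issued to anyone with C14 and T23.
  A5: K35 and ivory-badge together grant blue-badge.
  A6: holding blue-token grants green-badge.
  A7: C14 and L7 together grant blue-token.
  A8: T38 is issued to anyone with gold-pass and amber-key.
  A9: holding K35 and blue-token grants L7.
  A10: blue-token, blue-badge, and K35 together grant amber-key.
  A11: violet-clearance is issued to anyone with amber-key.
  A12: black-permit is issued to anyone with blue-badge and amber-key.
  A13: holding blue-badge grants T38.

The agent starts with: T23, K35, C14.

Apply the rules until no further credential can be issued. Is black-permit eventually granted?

No

black-permit would need blue-badge and amber-key (A12), but amber-key is never granted.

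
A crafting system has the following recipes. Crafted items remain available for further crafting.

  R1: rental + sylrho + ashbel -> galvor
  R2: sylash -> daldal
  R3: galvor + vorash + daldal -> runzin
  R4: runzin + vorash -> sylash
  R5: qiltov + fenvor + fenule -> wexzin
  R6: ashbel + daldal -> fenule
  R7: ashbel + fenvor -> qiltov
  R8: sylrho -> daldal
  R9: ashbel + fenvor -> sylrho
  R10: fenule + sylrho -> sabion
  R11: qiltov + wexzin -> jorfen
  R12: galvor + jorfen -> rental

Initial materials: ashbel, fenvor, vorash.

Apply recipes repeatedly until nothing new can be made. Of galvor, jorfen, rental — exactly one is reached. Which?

Using R7, ashbel and fenvor make qiltov.
ashbel + fenvor -> sylrho (R9).
Using R8, sylrho makes daldal.
ashbel + daldal -> fenule (R6).
Using R5, qiltov, fenvor, and fenule make wexzin.
Using R11, qiltov and wexzin make jorfen.
rental would need galvor and jorfen (R12), but galvor is never obtained. galvor would need rental, sylrho, and ashbel (R1), but rental is never obtained.

jorfen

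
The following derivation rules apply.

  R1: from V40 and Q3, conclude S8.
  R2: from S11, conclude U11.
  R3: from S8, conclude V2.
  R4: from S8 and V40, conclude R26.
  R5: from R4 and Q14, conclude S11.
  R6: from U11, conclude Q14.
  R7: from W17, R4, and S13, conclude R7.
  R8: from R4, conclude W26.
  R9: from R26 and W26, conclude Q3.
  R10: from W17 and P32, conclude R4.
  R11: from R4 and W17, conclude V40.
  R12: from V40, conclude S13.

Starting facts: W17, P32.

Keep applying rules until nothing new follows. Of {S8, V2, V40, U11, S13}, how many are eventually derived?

2

W17 and P32 hold, so R4 follows (R10).
From R4 and W17, R11 gives V40.
From V40, R12 gives S13.
S8 would need V40 and Q3 (R1), but Q3 is never established.
V2 would need S8 (R3), but S8 is never established.
V40: reached.
U11 would need S11 (R2), but S11 is never established.
S13: reached.
Reached: V40 and S13 — 2 of the 5.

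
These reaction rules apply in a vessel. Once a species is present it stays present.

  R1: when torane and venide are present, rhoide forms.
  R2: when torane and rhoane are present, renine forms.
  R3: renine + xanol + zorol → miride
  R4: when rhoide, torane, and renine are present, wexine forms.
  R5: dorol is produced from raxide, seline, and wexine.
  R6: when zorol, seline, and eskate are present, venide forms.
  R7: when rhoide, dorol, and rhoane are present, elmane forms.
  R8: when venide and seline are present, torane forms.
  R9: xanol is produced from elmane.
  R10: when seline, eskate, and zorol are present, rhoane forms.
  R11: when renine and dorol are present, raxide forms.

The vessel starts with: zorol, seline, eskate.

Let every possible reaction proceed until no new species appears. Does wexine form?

Yes

zorol, seline, and eskate present → venide forms (R6).
seline, eskate, and zorol present → rhoane forms (R10).
venide and seline present → torane forms (R8).
torane and rhoane present → renine forms (R2).
torane and venide present → rhoide forms (R1).
rhoide, torane, and renine present → wexine forms (R4).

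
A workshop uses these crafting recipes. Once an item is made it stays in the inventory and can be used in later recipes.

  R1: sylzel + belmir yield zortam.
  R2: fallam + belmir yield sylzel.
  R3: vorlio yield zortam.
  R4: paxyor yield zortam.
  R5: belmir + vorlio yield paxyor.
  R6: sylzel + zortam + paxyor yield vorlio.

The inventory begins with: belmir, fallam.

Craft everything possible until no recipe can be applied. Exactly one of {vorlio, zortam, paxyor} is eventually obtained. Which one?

Using R2, fallam and belmir make sylzel.
sylzel + belmir → zortam (R1).
paxyor would need belmir and vorlio (R5), but vorlio is never obtained. vorlio would need sylzel, zortam, and paxyor (R6), but paxyor is never obtained.

zortam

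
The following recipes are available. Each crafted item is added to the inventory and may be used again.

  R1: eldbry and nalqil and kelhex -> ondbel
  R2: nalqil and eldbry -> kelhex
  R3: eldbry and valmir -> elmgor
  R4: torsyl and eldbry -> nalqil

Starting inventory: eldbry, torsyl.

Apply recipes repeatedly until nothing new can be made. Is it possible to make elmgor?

elmgor would need eldbry and valmir (R3), but valmir is never obtained.

No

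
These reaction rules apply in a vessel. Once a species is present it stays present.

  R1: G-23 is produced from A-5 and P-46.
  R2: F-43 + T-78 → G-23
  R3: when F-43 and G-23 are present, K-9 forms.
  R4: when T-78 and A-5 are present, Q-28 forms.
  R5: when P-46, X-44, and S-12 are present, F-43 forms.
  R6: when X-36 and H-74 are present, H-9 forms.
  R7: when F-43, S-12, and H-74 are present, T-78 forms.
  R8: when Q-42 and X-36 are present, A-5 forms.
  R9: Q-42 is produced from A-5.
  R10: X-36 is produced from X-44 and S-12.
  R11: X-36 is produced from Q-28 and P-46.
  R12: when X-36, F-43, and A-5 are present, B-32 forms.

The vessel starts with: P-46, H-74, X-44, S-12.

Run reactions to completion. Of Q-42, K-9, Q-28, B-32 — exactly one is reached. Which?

P-46, X-44, and S-12 present → F-43 forms (R5).
F-43, S-12, and H-74 present → T-78 forms (R7).
F-43 and T-78 present → G-23 forms (R2).
F-43 and G-23 present → K-9 forms (R3).
Q-42 would need A-5 (R9), but A-5 never forms. Q-28 would need T-78 and A-5 (R4), but A-5 never forms. B-32 would need X-36, F-43, and A-5 (R12), but A-5 never forms.

K-9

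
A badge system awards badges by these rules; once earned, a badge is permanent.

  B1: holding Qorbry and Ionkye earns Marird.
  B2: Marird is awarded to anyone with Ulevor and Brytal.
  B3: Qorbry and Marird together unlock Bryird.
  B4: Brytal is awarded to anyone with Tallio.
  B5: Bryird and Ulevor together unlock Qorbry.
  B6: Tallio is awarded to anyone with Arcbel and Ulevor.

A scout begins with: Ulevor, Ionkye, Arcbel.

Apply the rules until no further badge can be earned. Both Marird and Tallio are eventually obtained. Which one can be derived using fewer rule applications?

Tallio: With Arcbel and Ulevor, Tallio is earned (B6). [1 rule application]
Marird: With Arcbel and Ulevor, Tallio is earned (B6). With Tallio, Brytal is earned (B4). With Ulevor and Brytal, Marird is earned (B2). [3 rule applications]
Tallio needs fewer.

Tallio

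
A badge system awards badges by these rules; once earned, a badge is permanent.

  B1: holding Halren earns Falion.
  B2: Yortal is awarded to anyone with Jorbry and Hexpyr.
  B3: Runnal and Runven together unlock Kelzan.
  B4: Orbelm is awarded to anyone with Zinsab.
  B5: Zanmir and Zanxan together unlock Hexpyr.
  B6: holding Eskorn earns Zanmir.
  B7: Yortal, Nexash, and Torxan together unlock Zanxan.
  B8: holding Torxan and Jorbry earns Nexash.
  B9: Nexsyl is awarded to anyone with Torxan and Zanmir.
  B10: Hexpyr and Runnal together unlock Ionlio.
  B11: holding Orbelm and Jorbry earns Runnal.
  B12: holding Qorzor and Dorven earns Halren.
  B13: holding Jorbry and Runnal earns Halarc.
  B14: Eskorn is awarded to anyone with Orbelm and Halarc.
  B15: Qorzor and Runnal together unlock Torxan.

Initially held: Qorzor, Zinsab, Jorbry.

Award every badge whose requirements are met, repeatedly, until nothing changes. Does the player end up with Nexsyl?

With Zinsab, Orbelm is earned (B4).
With Orbelm and Jorbry, Runnal is earned (B11).
With Jorbry and Runnal, Halarc is earned (B13).
With Qorzor and Runnal, Torxan is earned (B15).
With Orbelm and Halarc, Eskorn is earned (B14).
With Eskorn, Zanmir is earned (B6).
With Torxan and Zanmir, Nexsyl is earned (B9).

Yes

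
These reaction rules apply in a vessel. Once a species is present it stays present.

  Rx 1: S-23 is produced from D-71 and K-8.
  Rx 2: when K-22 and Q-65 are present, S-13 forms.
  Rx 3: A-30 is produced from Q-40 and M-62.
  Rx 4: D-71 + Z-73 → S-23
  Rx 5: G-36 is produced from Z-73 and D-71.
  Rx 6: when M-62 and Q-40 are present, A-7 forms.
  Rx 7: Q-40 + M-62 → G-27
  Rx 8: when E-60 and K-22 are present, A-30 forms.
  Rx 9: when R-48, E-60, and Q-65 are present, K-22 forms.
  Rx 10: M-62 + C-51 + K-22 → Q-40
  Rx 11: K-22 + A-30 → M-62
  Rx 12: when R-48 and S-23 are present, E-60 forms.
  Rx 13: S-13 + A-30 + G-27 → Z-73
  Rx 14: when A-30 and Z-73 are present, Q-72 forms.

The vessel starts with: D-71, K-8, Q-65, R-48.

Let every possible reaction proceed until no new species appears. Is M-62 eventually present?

Yes

D-71 and K-8 present → S-23 forms (Rx 1).
R-48 and S-23 present → E-60 forms (Rx 12).
R-48, E-60, and Q-65 present → K-22 forms (Rx 9).
E-60 and K-22 present → A-30 forms (Rx 8).
K-22 and A-30 present → M-62 forms (Rx 11).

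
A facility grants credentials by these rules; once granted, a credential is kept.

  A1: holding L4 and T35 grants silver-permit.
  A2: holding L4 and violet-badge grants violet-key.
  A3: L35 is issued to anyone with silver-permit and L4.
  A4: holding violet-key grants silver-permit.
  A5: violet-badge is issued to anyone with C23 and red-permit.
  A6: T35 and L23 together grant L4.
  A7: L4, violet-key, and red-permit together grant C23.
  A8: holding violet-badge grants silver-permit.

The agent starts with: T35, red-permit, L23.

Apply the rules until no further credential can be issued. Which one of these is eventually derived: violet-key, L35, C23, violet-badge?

L35

Holding T35 and L23 grants L4 (A6).
Holding L4 and T35 grants silver-permit (A1).
Holding silver-permit and L4 grants L35 (A3).
C23 would need L4, violet-key, and red-permit (A7), but violet-key is never granted. violet-badge would need C23 and red-permit (A5), but C23 is never granted. violet-key would need L4 and violet-badge (A2), but violet-badge is never granted.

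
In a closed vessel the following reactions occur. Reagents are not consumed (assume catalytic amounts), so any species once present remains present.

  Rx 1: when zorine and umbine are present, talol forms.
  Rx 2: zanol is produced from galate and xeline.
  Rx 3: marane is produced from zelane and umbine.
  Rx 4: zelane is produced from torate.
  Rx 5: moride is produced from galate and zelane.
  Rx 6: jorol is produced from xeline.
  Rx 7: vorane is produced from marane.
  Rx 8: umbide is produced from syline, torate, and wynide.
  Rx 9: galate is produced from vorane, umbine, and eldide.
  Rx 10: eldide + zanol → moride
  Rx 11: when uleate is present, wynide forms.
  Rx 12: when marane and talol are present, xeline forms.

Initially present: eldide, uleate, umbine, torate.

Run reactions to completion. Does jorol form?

jorol would need xeline (Rx 6), but xeline never forms.

No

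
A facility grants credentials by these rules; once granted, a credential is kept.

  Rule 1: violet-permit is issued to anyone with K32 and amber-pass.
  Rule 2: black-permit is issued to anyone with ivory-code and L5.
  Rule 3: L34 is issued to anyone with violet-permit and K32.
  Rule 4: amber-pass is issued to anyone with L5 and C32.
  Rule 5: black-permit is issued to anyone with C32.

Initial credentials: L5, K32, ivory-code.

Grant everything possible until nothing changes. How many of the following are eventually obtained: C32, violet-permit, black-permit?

Holding ivory-code and L5 grants black-permit (Rule 2).
No rule produces C32, and it is not given.
violet-permit would need K32 and amber-pass (Rule 1), but amber-pass is never granted.
black-permit: reached.
Reached: black-permit — 1 of the 3.

1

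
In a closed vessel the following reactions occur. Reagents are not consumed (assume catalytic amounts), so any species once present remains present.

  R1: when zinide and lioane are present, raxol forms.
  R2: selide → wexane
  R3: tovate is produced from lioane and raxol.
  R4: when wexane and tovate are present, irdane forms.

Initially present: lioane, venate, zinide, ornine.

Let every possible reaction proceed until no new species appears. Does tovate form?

zinide and lioane present → raxol forms (R1).
lioane and raxol present → tovate forms (R3).

Yes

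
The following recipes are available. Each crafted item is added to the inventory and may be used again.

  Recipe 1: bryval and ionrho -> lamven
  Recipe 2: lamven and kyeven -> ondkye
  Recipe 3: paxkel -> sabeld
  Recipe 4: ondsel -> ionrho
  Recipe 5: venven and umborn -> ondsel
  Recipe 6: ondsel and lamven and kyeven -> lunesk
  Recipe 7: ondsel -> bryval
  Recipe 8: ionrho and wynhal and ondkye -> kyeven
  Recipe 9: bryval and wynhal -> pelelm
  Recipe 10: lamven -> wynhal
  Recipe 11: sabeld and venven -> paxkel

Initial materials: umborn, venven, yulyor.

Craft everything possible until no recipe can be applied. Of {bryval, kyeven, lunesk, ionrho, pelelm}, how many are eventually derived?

3

Using Recipe 5, venven and umborn make ondsel.
Using Recipe 7, ondsel makes bryval.
ondsel -> ionrho (Recipe 4).
Using Recipe 1, bryval and ionrho make lamven.
lamven -> wynhal (Recipe 10).
bryval and wynhal -> pelelm (Recipe 9).
bryval: reached.
kyeven would need ionrho, wynhal, and ondkye (Recipe 8), but ondkye is never obtained.
lunesk would need ondsel, lamven, and kyeven (Recipe 6), but kyeven is never obtained.
ionrho: reached.
pelelm: reached.
Reached: bryval, ionrho, and pelelm — 3 of the 5.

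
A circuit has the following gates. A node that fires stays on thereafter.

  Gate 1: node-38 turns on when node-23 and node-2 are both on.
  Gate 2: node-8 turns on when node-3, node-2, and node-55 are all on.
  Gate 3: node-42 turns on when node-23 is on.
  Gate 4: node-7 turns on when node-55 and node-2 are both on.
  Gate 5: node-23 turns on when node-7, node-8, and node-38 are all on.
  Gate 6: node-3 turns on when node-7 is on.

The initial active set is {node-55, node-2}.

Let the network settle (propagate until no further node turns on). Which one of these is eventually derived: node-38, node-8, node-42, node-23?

node-55 and node-2 are on, so node-7 turns on (Gate 4).
Gate 6: node-7 on → node-3 on.
Gate 2: node-3, node-2, and node-55 on → node-8 on.
node-38 would need node-23 and node-2 (Gate 1), but node-23 never turns on. node-23 would need node-7, node-8, and node-38 (Gate 5), but node-38 never turns on. node-42 would need node-23 (Gate 3), but node-23 never turns on.

node-8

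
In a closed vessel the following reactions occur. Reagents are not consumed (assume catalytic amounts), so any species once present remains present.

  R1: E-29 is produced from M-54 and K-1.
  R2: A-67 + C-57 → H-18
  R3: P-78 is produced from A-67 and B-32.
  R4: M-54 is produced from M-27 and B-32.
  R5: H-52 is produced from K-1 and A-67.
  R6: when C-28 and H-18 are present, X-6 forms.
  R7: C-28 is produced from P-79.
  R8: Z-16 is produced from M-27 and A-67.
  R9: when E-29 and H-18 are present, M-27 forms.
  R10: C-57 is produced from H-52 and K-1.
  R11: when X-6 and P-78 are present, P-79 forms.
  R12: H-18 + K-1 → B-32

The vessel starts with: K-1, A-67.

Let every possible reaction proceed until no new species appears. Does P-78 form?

Yes

K-1 and A-67 present → H-52 forms (R5).
H-52 and K-1 present → C-57 forms (R10).
A-67 and C-57 present → H-18 forms (R2).
H-18 and K-1 present → B-32 forms (R12).
A-67 and B-32 present → P-78 forms (R3).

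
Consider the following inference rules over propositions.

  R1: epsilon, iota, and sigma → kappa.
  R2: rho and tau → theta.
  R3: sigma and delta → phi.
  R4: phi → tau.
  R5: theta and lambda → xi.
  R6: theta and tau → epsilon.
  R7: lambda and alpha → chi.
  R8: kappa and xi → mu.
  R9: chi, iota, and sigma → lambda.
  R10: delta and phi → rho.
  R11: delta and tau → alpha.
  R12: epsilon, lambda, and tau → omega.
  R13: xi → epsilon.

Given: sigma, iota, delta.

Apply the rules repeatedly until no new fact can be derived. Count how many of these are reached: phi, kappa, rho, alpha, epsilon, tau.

6

From sigma and delta, R3 gives phi.
delta and phi hold, so rho follows (R10).
phi holds, so tau follows (R4).
rho and tau hold, so theta follows (R2).
From delta and tau, R11 gives alpha.
From theta and tau, R6 gives epsilon.
epsilon, iota, and sigma hold, so kappa follows (R1).
phi: reached.
kappa: reached.
rho: reached.
alpha: reached.
epsilon: reached.
tau: reached.
All 6 are reached.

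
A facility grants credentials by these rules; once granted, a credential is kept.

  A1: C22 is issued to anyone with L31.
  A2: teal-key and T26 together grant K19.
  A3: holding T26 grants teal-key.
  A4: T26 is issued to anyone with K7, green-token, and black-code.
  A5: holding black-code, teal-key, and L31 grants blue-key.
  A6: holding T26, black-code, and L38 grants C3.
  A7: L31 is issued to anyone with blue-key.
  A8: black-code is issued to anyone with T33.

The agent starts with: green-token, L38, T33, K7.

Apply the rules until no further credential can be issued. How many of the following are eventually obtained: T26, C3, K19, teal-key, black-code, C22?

Holding T33 grants black-code (A8).
Holding K7, green-token, and black-code grants T26 (A4).
Holding T26, black-code, and L38 grants C3 (A6).
Holding T26 grants teal-key (A3).
Holding teal-key and T26 grants K19 (A2).
T26: reached.
C3: reached.
K19: reached.
teal-key: reached.
black-code: reached.
C22 would need L31 (A1), but L31 is never granted.
Reached: T26, C3, K19, teal-key, and black-code — 5 of the 6.

5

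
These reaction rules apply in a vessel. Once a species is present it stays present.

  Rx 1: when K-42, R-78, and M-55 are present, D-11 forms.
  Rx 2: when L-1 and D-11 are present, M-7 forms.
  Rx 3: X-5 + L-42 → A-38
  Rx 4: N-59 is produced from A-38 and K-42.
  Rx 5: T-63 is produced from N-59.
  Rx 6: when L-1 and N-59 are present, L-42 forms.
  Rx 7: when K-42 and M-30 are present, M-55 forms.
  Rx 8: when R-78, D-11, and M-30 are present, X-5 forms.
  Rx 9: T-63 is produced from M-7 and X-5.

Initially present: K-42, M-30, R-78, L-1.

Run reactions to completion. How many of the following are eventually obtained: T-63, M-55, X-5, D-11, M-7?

5

K-42 and M-30 present → M-55 forms (Rx 7).
K-42, R-78, and M-55 present → D-11 forms (Rx 1).
R-78, D-11, and M-30 present → X-5 forms (Rx 8).
L-1 and D-11 present → M-7 forms (Rx 2).
M-7 and X-5 present → T-63 forms (Rx 9).
T-63: reached.
M-55: reached.
X-5: reached.
D-11: reached.
M-7: reached.
All 5 are reached.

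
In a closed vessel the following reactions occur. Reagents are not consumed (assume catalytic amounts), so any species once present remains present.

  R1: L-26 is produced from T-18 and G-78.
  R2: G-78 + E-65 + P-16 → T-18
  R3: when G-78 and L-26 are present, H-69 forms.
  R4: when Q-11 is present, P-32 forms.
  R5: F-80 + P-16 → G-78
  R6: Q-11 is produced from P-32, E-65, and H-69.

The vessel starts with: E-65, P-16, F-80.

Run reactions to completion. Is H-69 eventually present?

Yes

F-80 and P-16 present → G-78 forms (R5).
G-78, E-65, and P-16 present → T-18 forms (R2).
T-18 and G-78 present → L-26 forms (R1).
G-78 and L-26 present → H-69 forms (R3).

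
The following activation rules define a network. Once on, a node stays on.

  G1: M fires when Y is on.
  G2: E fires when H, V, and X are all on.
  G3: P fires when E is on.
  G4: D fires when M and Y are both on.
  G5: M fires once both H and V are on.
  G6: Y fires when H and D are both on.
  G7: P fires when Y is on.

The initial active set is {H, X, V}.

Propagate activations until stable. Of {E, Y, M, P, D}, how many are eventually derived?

3

G5: H and V on → M on.
H, V, and X are on, so E fires (G2).
E is on, so P fires (G3).
E: reached.
Y would need H and D (G6), but D never turns on.
M: reached.
P: reached.
D would need M and Y (G4), but Y never turns on.
Reached: E, M, and P — 3 of the 5.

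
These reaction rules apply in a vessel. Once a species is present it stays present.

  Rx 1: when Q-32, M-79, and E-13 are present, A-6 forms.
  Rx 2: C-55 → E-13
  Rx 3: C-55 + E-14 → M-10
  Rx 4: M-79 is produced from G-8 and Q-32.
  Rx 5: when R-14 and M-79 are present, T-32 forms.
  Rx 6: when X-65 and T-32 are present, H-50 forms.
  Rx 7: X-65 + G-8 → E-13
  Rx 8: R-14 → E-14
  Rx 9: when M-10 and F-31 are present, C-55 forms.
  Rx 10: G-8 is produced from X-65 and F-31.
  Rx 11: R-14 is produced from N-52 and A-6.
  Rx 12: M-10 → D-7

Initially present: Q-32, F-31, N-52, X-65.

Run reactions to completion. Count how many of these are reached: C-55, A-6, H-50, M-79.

X-65 and F-31 present → G-8 forms (Rx 10).
G-8 and Q-32 present → M-79 forms (Rx 4).
X-65 and G-8 present → E-13 forms (Rx 7).
Q-32, M-79, and E-13 present → A-6 forms (Rx 1).
N-52 and A-6 present → R-14 forms (Rx 11).
R-14 and M-79 present → T-32 forms (Rx 5).
X-65 and T-32 present → H-50 forms (Rx 6).
C-55 would need M-10 and F-31 (Rx 9), but M-10 never forms.
A-6: reached.
H-50: reached.
M-79: reached.
Reached: A-6, H-50, and M-79 — 3 of the 4.

3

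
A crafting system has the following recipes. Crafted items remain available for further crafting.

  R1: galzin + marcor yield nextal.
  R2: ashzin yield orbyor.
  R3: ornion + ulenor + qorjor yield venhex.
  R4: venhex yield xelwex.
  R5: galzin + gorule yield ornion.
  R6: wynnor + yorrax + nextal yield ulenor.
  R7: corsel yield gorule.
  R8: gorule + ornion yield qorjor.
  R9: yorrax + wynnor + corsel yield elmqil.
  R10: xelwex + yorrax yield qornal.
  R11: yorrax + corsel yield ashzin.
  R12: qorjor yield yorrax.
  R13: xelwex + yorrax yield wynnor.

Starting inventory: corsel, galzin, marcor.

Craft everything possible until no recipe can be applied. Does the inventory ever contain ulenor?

ulenor would need wynnor, yorrax, and nextal (R6), but wynnor is never obtained.

No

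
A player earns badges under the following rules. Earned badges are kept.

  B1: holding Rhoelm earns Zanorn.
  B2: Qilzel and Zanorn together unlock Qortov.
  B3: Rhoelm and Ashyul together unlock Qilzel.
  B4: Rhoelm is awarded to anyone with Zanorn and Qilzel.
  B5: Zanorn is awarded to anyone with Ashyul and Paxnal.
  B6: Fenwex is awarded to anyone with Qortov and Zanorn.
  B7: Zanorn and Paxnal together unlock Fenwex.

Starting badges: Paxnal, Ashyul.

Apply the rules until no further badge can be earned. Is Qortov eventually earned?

No

Qortov would need Qilzel and Zanorn (B2), but Qilzel is never earned.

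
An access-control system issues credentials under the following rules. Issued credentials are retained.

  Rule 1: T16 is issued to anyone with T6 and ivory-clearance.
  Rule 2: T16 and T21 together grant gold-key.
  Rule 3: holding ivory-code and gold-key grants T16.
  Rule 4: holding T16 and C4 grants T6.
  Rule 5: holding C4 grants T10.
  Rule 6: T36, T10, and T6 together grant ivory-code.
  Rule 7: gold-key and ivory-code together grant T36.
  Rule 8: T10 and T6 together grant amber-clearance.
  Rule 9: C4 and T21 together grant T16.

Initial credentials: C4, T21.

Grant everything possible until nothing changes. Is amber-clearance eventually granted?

Holding C4 grants T10 (Rule 5).
Holding C4 and T21 grants T16 (Rule 9).
Holding T16 and C4 grants T6 (Rule 4).
Holding T10 and T6 grants amber-clearance (Rule 8).

Yes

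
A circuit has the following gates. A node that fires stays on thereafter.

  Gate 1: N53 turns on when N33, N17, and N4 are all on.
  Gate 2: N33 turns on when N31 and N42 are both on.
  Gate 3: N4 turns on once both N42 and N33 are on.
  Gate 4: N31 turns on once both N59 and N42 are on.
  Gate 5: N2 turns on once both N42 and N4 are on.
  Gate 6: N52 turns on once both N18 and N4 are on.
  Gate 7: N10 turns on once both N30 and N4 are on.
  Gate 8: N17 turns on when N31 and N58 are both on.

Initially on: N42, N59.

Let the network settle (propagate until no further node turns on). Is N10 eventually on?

No

N10 would need N30 and N4 (Gate 7), but N30 never turns on.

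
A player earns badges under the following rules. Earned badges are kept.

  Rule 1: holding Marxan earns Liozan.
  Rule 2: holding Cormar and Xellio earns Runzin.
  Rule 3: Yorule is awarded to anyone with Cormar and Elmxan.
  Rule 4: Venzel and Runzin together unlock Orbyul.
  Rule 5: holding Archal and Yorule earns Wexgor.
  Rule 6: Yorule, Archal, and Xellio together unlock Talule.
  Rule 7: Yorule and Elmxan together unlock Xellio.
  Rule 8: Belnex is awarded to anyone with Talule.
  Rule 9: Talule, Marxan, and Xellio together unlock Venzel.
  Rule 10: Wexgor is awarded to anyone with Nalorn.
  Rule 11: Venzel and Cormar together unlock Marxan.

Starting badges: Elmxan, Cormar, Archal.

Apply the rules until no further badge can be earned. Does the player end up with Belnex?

With Cormar and Elmxan, Yorule is earned (Rule 3).
With Yorule and Elmxan, Xellio is earned (Rule 7).
With Yorule, Archal, and Xellio, Talule is earned (Rule 6).
With Talule, Belnex is earned (Rule 8).

Yes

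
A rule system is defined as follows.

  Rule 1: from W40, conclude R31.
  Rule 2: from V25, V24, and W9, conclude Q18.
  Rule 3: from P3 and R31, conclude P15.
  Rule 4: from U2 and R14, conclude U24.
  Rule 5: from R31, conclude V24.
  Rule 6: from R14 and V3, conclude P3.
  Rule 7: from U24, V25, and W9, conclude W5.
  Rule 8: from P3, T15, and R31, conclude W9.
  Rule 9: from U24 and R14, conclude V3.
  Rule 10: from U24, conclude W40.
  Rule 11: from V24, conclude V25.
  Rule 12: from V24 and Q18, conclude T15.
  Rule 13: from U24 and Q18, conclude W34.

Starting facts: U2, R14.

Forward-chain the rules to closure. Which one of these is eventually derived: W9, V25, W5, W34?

V25

U2 and R14 hold, so U24 follows (Rule 4).
U24 holds, so W40 follows (Rule 10).
From W40, Rule 1 gives R31.
From R31, Rule 5 gives V24.
From V24, Rule 11 gives V25.
W9 would need P3, T15, and R31 (Rule 8), but T15 is never established. W5 would need U24, V25, and W9 (Rule 7), but W9 is never established. W34 would need U24 and Q18 (Rule 13), but Q18 is never established.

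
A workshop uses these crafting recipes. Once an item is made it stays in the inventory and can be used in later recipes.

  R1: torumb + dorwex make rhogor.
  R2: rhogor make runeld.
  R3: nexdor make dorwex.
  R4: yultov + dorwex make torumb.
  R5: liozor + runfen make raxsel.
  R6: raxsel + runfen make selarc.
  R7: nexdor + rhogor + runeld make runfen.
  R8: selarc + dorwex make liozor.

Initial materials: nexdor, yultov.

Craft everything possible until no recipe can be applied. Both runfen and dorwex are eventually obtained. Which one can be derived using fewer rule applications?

dorwex: Using R3, nexdor makes dorwex. [1 rule application]
runfen: nexdor → dorwex (R3). Using R4, yultov and dorwex make torumb. torumb + dorwex → rhogor (R1). rhogor → runeld (R2). nexdor + rhogor + runeld → runfen (R7). [5 rule applications]
dorwex needs fewer.

dorwex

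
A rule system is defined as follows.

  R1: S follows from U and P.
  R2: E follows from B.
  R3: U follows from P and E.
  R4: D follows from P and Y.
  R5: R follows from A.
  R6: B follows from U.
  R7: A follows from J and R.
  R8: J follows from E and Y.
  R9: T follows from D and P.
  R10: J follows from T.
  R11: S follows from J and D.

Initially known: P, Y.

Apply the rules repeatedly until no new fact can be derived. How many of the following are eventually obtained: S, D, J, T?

4

From P and Y, R4 gives D.
D and P hold, so T follows (R9).
T holds, so J follows (R10).
From J and D, R11 gives S.
S: reached.
D: reached.
J: reached.
T: reached.
All 4 are reached.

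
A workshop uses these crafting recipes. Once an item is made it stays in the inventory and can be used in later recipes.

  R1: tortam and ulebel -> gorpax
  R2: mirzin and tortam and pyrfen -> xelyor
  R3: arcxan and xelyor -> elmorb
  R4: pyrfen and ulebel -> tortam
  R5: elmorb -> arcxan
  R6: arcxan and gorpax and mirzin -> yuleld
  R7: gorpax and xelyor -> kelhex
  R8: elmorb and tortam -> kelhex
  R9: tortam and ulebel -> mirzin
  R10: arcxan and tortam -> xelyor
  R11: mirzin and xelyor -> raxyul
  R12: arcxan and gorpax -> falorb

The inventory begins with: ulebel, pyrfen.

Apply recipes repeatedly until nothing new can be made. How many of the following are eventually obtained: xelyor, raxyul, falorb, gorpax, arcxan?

pyrfen and ulebel -> tortam (R4).
Using R9, tortam and ulebel make mirzin.
tortam and ulebel -> gorpax (R1).
Using R2, mirzin, tortam, and pyrfen make xelyor.
mirzin and xelyor -> raxyul (R11).
xelyor: reached.
raxyul: reached.
falorb would need arcxan and gorpax (R12), but arcxan is never obtained.
gorpax: reached.
arcxan would need elmorb (R5), but elmorb is never obtained.
Reached: xelyor, raxyul, and gorpax — 3 of the 5.

3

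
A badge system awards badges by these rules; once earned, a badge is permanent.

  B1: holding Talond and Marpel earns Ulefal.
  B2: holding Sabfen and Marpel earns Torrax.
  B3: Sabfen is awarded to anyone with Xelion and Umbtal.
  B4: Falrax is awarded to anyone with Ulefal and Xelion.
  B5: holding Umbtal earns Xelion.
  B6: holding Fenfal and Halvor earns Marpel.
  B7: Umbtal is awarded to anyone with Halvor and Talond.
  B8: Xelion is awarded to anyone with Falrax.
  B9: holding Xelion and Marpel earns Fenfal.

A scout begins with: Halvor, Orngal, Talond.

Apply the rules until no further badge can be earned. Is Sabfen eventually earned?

With Halvor and Talond, Umbtal is earned (B7).
With Umbtal, Xelion is earned (B5).
With Xelion and Umbtal, Sabfen is earned (B3).

Yes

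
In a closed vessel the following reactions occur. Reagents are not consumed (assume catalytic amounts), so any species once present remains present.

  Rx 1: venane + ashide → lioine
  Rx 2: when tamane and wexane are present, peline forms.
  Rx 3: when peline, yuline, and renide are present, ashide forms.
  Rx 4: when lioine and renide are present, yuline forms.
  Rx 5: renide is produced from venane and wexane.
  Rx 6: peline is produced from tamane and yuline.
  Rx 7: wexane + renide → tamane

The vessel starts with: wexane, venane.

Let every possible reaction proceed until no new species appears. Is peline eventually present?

venane and wexane present → renide forms (Rx 5).
wexane and renide present → tamane forms (Rx 7).
tamane and wexane present → peline forms (Rx 2).

Yes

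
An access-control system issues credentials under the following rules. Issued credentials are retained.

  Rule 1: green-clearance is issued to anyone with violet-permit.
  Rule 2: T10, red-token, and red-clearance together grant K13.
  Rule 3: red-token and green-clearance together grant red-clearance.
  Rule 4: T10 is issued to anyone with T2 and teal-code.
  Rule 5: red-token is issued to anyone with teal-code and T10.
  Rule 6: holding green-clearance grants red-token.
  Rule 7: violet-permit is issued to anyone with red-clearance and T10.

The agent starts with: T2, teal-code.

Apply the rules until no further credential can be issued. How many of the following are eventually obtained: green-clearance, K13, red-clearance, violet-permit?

green-clearance would need violet-permit (Rule 1), but violet-permit is never granted.
K13 would need T10, red-token, and red-clearance (Rule 2), but red-clearance is never granted.
red-clearance would need red-token and green-clearance (Rule 3), but green-clearance is never granted.
violet-permit would need red-clearance and T10 (Rule 7), but red-clearance is never granted.
None of the 4 are reached.

0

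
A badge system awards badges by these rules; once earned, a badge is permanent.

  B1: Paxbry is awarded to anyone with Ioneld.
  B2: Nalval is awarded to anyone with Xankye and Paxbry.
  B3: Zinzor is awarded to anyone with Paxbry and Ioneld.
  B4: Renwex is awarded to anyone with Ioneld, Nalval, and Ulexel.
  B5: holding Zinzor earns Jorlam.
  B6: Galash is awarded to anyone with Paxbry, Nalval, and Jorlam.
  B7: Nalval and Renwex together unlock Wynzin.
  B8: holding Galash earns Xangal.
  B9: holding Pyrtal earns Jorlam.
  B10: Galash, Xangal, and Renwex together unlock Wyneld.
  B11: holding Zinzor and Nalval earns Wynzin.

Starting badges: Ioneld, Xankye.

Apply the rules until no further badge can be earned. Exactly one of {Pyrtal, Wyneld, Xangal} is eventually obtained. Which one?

With Ioneld, Paxbry is earned (B1).
With Paxbry and Ioneld, Zinzor is earned (B3).
With Xankye and Paxbry, Nalval is earned (B2).
With Zinzor, Jorlam is earned (B5).
With Paxbry, Nalval, and Jorlam, Galash is earned (B6).
With Galash, Xangal is earned (B8).
No rule produces Pyrtal, and it is not given. Wyneld would need Galash, Xangal, and Renwex (B10), but Renwex is never earned.

Xangal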